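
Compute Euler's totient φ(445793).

426400

Factor: 445793 = 41 · 83 · 131.
φ(445793) = (41−1) · (83−1) · (131−1) = 40 · 82 · 130 = 426400.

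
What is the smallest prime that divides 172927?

172927 is odd.
Digit sum 28, not divisible by 3.
Ends in 7: not divisible by 5.
7: 172927 = 7·24703 + 6
11: 172927 = 11·15720 + 7
13: 172927 = 13·13302 + 1
17: 172927 = 17·10172 + 3
19: 172927 = 19·9101 + 8
23: 172927 = 23·7518 + 13
29: 172927 = 29·5963

29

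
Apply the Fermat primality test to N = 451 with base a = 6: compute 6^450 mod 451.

155

6^1 ≡ 6 (mod 451)
6^2 ≡ 6^2 = 36 ≡ 36 (mod 451)
6^4 ≡ 36^2 = 1296 ≡ 394 (mod 451)
6^8 ≡ 394^2 = 155236 ≡ 92 (mod 451)
6^16 ≡ 92^2 = 8464 ≡ 346 (mod 451)
6^32 ≡ 346^2 = 119716 ≡ 201 (mod 451)
6^64 ≡ 201^2 = 40401 ≡ 262 (mod 451)
6^128 ≡ 262^2 = 68644 ≡ 92 (mod 451)
6^256 ≡ 92^2 = 8464 ≡ 346 (mod 451)
450 = 256 + 128 + 64 + 2 in binary powers of 2.
So 6^450 ≡ 346 · 92 · 262 · 36 ≡ 155 (mod 451).
Since 155 ≠ 1, base 6 is a Fermat witness: 451 is composite.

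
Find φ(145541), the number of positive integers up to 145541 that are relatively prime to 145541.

130000

Factor: 145541 = 11 · 101 · 131.
φ(145541) = (11−1) · (101−1) · (131−1) = 10 · 100 · 130 = 130000.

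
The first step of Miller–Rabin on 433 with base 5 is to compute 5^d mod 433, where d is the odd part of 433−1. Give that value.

433 − 1 = 432 = 2^4 · 27, so d = 27.
5^1 ≡ 5 (mod 433)
5^2 ≡ 5^2 = 25 ≡ 25 (mod 433)
5^4 ≡ 25^2 = 625 ≡ 192 (mod 433)
5^8 ≡ 192^2 = 36864 ≡ 59 (mod 433)
5^16 ≡ 59^2 = 3481 ≡ 17 (mod 433)
27 = 16 + 8 + 2 + 1 in binary powers of 2.
So 5^27 ≡ 17 · 59 · 25 · 5 ≡ 238 (mod 433).
Squaring chain: 238 → 354 → 179 → 432; reaches −1, so base 5 does not prove 433 composite.

238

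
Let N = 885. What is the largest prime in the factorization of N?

885 = 3 · 295
295 = 5 · 59
59 is prime.
So 885 = 3 · 5 · 59; the largest prime factor is 59.

59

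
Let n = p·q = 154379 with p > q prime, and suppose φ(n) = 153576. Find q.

317

φ(n) = (p−1)(q−1) = n − (p+q) + 1, so p + q = 154379 − 153576 + 1 = 804.
p and q are the roots of t² − 804t + 154379 = 0.
Discriminant: 804² − 4·154379 = 646416 − 617516 = 28900; √28900 = 170.
q = (804 − 170)/2 = 317, p = (804 + 170)/2 = 487.
Check: 317 · 487 = 154379.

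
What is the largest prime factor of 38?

19

38 = 2 · 19
19 is prime.
So 38 = 2 · 19; the largest prime factor is 19.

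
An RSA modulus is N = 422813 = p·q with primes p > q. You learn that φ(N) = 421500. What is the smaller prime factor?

φ(n) = (p−1)(q−1) = n − (p+q) + 1, so p + q = 422813 − 421500 + 1 = 1314.
p and q are the roots of t² − 1314t + 422813 = 0.
Discriminant: 1314² − 4·422813 = 1726596 − 1691252 = 35344; √35344 = 188.
q = (1314 − 188)/2 = 563, p = (1314 + 188)/2 = 751.
Check: 563 · 751 = 422813.

563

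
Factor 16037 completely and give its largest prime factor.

79

16037 = 7 · 2291
2291 = 29 · 79
79 is prime.
So 16037 = 7 · 29 · 79; the largest prime factor is 79.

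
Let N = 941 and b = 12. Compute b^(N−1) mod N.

1

12^1 ≡ 12 (mod 941)
12^2 ≡ 12^2 = 144 ≡ 144 (mod 941)
12^4 ≡ 144^2 = 20736 ≡ 34 (mod 941)
12^8 ≡ 34^2 = 1156 ≡ 215 (mod 941)
12^16 ≡ 215^2 = 46225 ≡ 116 (mod 941)
12^32 ≡ 116^2 = 13456 ≡ 282 (mod 941)
12^64 ≡ 282^2 = 79524 ≡ 480 (mod 941)
12^128 ≡ 480^2 = 230400 ≡ 796 (mod 941)
12^256 ≡ 796^2 = 633616 ≡ 323 (mod 941)
12^512 ≡ 323^2 = 104329 ≡ 819 (mod 941)
940 = 512 + 256 + 128 + 32 + 8 + 4 in binary powers of 2.
So 12^940 ≡ 819 · 323 · 796 · 282 · 215 · 34 ≡ 1 (mod 941).
Since the result is 1, base 12 gives no evidence that 941 is composite.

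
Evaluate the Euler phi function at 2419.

2320

Factor: 2419 = 41 · 59.
φ(2419) = (41−1) · (59−1) = 40 · 58 = 2320.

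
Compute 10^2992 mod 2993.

2191

10^1 ≡ 10 (mod 2993)
10^2 ≡ 10^2 = 100 ≡ 100 (mod 2993)
10^4 ≡ 100^2 = 10000 ≡ 1021 (mod 2993)
10^8 ≡ 1021^2 = 1042441 ≡ 877 (mod 2993)
10^16 ≡ 877^2 = 769129 ≡ 2921 (mod 2993)
10^32 ≡ 2921^2 = 8532241 ≡ 2191 (mod 2993)
10^64 ≡ 2191^2 = 4800481 ≡ 2702 (mod 2993)
10^128 ≡ 2702^2 = 7300804 ≡ 877 (mod 2993)
10^256 ≡ 877^2 = 769129 ≡ 2921 (mod 2993)
10^512 ≡ 2921^2 = 8532241 ≡ 2191 (mod 2993)
10^1024 ≡ 2191^2 = 4800481 ≡ 2702 (mod 2993)
10^2048 ≡ 2702^2 = 7300804 ≡ 877 (mod 2993)
2992 = 2048 + 512 + 256 + 128 + 32 + 16 in binary powers of 2.
So 10^2992 ≡ 877 · 2191 · 2921 · 877 · 2191 · 2921 ≡ 2191 (mod 2993).
Since 2191 ≠ 1, base 10 is a Fermat witness: 2993 is composite.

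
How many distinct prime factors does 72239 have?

72239 = 29 · 2491
2491 = 47 · 53
72239 = 29 · 47 · 53, which has 3 distinct prime factors.

3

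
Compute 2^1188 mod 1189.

2^1 ≡ 2 (mod 1189)
2^2 ≡ 2^2 = 4 ≡ 4 (mod 1189)
2^4 ≡ 4^2 = 16 ≡ 16 (mod 1189)
2^8 ≡ 16^2 = 256 ≡ 256 (mod 1189)
2^16 ≡ 256^2 = 65536 ≡ 141 (mod 1189)
2^32 ≡ 141^2 = 19881 ≡ 857 (mod 1189)
2^64 ≡ 857^2 = 734449 ≡ 836 (mod 1189)
2^128 ≡ 836^2 = 698896 ≡ 953 (mod 1189)
2^256 ≡ 953^2 = 908209 ≡ 1002 (mod 1189)
2^512 ≡ 1002^2 = 1004004 ≡ 488 (mod 1189)
2^1024 ≡ 488^2 = 238144 ≡ 344 (mod 1189)
1188 = 1024 + 128 + 32 + 4 in binary powers of 2.
So 2^1188 ≡ 344 · 953 · 857 · 16 ≡ 297 (mod 1189).
Since 297 ≠ 1, base 2 is a Fermat witness: 1189 is composite.

297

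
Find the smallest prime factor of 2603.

19

2603 is odd.
Digit sum 11, not divisible by 3.
Ends in 3: not divisible by 5.
7: 2603 = 7·371 + 6
11: 2603 = 11·236 + 7
13: 2603 = 13·200 + 3
17: 2603 = 17·153 + 2
19: 2603 = 19·137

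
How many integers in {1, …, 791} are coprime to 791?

672

Factor: 791 = 7 · 113.
φ(791) = (7−1) · (113−1) = 6 · 112 = 672.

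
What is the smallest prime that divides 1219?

23

1219 is odd.
Digit sum 13, not divisible by 3.
Ends in 9: not divisible by 5.
7: 1219 = 7·174 + 1
11: 1219 = 11·110 + 9
13: 1219 = 13·93 + 10
17: 1219 = 17·71 + 12
19: 1219 = 19·64 + 3
23: 1219 = 23·53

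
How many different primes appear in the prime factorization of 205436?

5

205436 = 2^2 · 51359
51359 = 7 · 7337
7337 = 11 · 667
667 = 23 · 29
205436 = 2^2 · 7 · 11 · 23 · 29, which has 5 distinct prime factors.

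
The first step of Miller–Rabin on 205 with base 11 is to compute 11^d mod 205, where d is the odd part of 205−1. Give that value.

181

205 − 1 = 204 = 2^2 · 51, so d = 51.
11^1 ≡ 11 (mod 205)
11^2 ≡ 11^2 = 121 ≡ 121 (mod 205)
11^4 ≡ 121^2 = 14641 ≡ 86 (mod 205)
11^8 ≡ 86^2 = 7396 ≡ 16 (mod 205)
11^16 ≡ 16^2 = 256 ≡ 51 (mod 205)
11^32 ≡ 51^2 = 2601 ≡ 141 (mod 205)
51 = 32 + 16 + 2 + 1 in binary powers of 2.
So 11^51 ≡ 141 · 51 · 121 · 11 ≡ 181 (mod 205).
Squaring chain: 181 → 166; never reaches −1, so base 11 is a Miller–Rabin witness that 205 is composite.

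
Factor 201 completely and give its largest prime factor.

67

201 = 3 · 67
67 is prime.
So 201 = 3 · 67; the largest prime factor is 67.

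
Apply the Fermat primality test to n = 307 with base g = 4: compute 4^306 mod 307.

1

4^1 ≡ 4 (mod 307)
4^2 ≡ 4^2 = 16 ≡ 16 (mod 307)
4^4 ≡ 16^2 = 256 ≡ 256 (mod 307)
4^8 ≡ 256^2 = 65536 ≡ 145 (mod 307)
4^16 ≡ 145^2 = 21025 ≡ 149 (mod 307)
4^32 ≡ 149^2 = 22201 ≡ 97 (mod 307)
4^64 ≡ 97^2 = 9409 ≡ 199 (mod 307)
4^128 ≡ 199^2 = 39601 ≡ 305 (mod 307)
4^256 ≡ 305^2 = 93025 ≡ 4 (mod 307)
306 = 256 + 32 + 16 + 2 in binary powers of 2.
So 4^306 ≡ 4 · 97 · 149 · 16 ≡ 1 (mod 307).
Since the result is 1, base 4 gives no evidence that 307 is composite.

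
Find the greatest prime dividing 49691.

49691 = 17 · 2923
2923 = 37 · 79
79 is prime.
So 49691 = 17 · 37 · 79; the largest prime factor is 79.

79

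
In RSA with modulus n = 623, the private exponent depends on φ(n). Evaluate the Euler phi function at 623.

Factor: 623 = 7 · 89.
φ(623) = (7−1) · (89−1) = 6 · 88 = 528.

528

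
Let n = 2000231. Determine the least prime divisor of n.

2000231 is odd.
Digit sum 8, not divisible by 3.
Ends in 1: not divisible by 5.
7: 2000231 = 7·285747 + 2
11: 2000231 = 11·181839 + 2
13: 2000231 = 13·153863 + 12
17: 2000231 = 17·117660 + 11
19: 2000231 = 19·105275 + 6
23: 2000231 = 23·86966 + 13
29: 2000231 = 29·68973 + 14
31: 2000231 = 31·64523 + 18
37: 2000231 = 37·54060 + 11
41: 2000231 = 41·48786 + 5
43: 2000231 = 43·46517

43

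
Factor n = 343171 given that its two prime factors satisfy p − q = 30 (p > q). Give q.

571

Since p = q + 30, we have 343171 = q(q + 30), so q² + 30q − 343171 = 0.
Discriminant: 30² + 4·343171 = 900 + 1372684 = 1373584; √1373584 = 1172.
q = (−30 + 1172)/2 = 571, and p = q + 30 = 601.
Check: 571 · 601 = 343171.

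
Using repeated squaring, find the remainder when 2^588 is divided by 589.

2^1 ≡ 2 (mod 589)
2^2 ≡ 2^2 = 4 ≡ 4 (mod 589)
2^4 ≡ 4^2 = 16 ≡ 16 (mod 589)
2^8 ≡ 16^2 = 256 ≡ 256 (mod 589)
2^16 ≡ 256^2 = 65536 ≡ 157 (mod 589)
2^32 ≡ 157^2 = 24649 ≡ 500 (mod 589)
2^64 ≡ 500^2 = 250000 ≡ 264 (mod 589)
2^128 ≡ 264^2 = 69696 ≡ 194 (mod 589)
2^256 ≡ 194^2 = 37636 ≡ 529 (mod 589)
2^512 ≡ 529^2 = 279841 ≡ 66 (mod 589)
588 = 512 + 64 + 8 + 4 in binary powers of 2.
So 2^588 ≡ 66 · 264 · 256 · 16 ≡ 163 (mod 589).
Since 163 ≠ 1, base 2 is a Fermat witness: 589 is composite.

163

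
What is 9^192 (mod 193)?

1

9^1 ≡ 9 (mod 193)
9^2 ≡ 9^2 = 81 ≡ 81 (mod 193)
9^4 ≡ 81^2 = 6561 ≡ 192 (mod 193)
9^8 ≡ 192^2 = 36864 ≡ 1 (mod 193)
9^16 ≡ 1^2 = 1 ≡ 1 (mod 193)
9^32 ≡ 1^2 = 1 ≡ 1 (mod 193)
9^64 ≡ 1^2 = 1 ≡ 1 (mod 193)
9^128 ≡ 1^2 = 1 ≡ 1 (mod 193)
192 = 128 + 64 in binary powers of 2.
So 9^192 ≡ 1 · 1 ≡ 1 (mod 193).
Since the result is 1, base 9 gives no evidence that 193 is composite.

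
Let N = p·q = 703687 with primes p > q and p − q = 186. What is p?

Since p = q + 186, we have 703687 = q(q + 186), so q² + 186q − 703687 = 0.
Discriminant: 186² + 4·703687 = 34596 + 2814748 = 2849344; √2849344 = 1688.
q = (−186 + 1688)/2 = 751, and p = q + 186 = 937.
Check: 751 · 937 = 703687.

937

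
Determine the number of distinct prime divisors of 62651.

62651 = 31 · 2021
2021 = 43 · 47
62651 = 31 · 43 · 47, which has 3 distinct prime factors.

3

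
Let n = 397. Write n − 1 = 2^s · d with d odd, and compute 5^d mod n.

334

397 − 1 = 396 = 2^2 · 99, so d = 99.
5^1 ≡ 5 (mod 397)
5^2 ≡ 5^2 = 25 ≡ 25 (mod 397)
5^4 ≡ 25^2 = 625 ≡ 228 (mod 397)
5^8 ≡ 228^2 = 51984 ≡ 374 (mod 397)
5^16 ≡ 374^2 = 139876 ≡ 132 (mod 397)
5^32 ≡ 132^2 = 17424 ≡ 353 (mod 397)
5^64 ≡ 353^2 = 124609 ≡ 348 (mod 397)
99 = 64 + 32 + 2 + 1 in binary powers of 2.
So 5^99 ≡ 348 · 353 · 25 · 5 ≡ 334 (mod 397).
Squaring chain: 334 → 396; reaches −1, so base 5 does not prove 397 composite.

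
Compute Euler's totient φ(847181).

Factor: 847181 = 59 · 83 · 173.
φ(847181) = (59−1) · (83−1) · (173−1) = 58 · 82 · 172 = 818032.

818032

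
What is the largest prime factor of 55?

55 = 5 · 11
11 is prime.
So 55 = 5 · 11; the largest prime factor is 11.

11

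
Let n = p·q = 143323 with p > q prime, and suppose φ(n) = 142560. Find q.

φ(n) = (p−1)(q−1) = n − (p+q) + 1, so p + q = 143323 − 142560 + 1 = 764.
p and q are the roots of t² − 764t + 143323 = 0.
Discriminant: 764² − 4·143323 = 583696 − 573292 = 10404; √10404 = 102.
q = (764 − 102)/2 = 331, p = (764 + 102)/2 = 433.
Check: 331 · 433 = 143323.

331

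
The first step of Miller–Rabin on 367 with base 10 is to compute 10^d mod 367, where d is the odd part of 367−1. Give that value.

366

367 − 1 = 366 = 2^1 · 183, so d = 183.
10^1 ≡ 10 (mod 367)
10^2 ≡ 10^2 = 100 ≡ 100 (mod 367)
10^4 ≡ 100^2 = 10000 ≡ 91 (mod 367)
10^8 ≡ 91^2 = 8281 ≡ 207 (mod 367)
10^16 ≡ 207^2 = 42849 ≡ 277 (mod 367)
10^32 ≡ 277^2 = 76729 ≡ 26 (mod 367)
10^64 ≡ 26^2 = 676 ≡ 309 (mod 367)
10^128 ≡ 309^2 = 95481 ≡ 61 (mod 367)
183 = 128 + 32 + 16 + 4 + 2 + 1 in binary powers of 2.
So 10^183 ≡ 61 · 26 · 277 · 91 · 100 · 10 ≡ 366 (mod 367).
Since 10^d ≡ 366 (mod 367), base 10 does not prove 367 composite.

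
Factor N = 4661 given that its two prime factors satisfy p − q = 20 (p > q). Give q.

59

Since p = q + 20, we have 4661 = q(q + 20), so q² + 20q − 4661 = 0.
Discriminant: 20² + 4·4661 = 400 + 18644 = 19044; √19044 = 138.
q = (−20 + 138)/2 = 59, and p = q + 20 = 79.
Check: 59 · 79 = 4661.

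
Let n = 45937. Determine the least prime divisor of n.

71

45937 is odd.
Digit sum 28, not divisible by 3.
Ends in 7: not divisible by 5.
7: 45937 = 7·6562 + 3
11: 45937 = 11·4176 + 1
13: 45937 = 13·3533 + 8
17: 45937 = 17·2702 + 3
19: 45937 = 19·2417 + 14
23: 45937 = 23·1997 + 6
29: 45937 = 29·1584 + 1
31: 45937 = 31·1481 + 26
37: 45937 = 37·1241 + 20
41: 45937 = 41·1120 + 17
43: 45937 = 43·1068 + 13
47: 45937 = 47·977 + 18
53: 45937 = 53·866 + 39
59: 45937 = 59·778 + 35
61: 45937 = 61·753 + 4
67: 45937 = 67·685 + 42
71: 45937 = 71·647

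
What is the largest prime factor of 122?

122 = 2 · 61
61 is prime.
So 122 = 2 · 61; the largest prime factor is 61.

61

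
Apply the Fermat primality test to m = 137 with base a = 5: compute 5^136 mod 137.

1

5^1 ≡ 5 (mod 137)
5^2 ≡ 5^2 = 25 ≡ 25 (mod 137)
5^4 ≡ 25^2 = 625 ≡ 77 (mod 137)
5^8 ≡ 77^2 = 5929 ≡ 38 (mod 137)
5^16 ≡ 38^2 = 1444 ≡ 74 (mod 137)
5^32 ≡ 74^2 = 5476 ≡ 133 (mod 137)
5^64 ≡ 133^2 = 17689 ≡ 16 (mod 137)
5^128 ≡ 16^2 = 256 ≡ 119 (mod 137)
136 = 128 + 8 in binary powers of 2.
So 5^136 ≡ 119 · 38 ≡ 1 (mod 137).
Since the result is 1, base 5 gives no evidence that 137 is composite.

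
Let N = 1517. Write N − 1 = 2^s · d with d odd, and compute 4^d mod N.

1517 − 1 = 1516 = 2^2 · 379, so d = 379.
4^1 ≡ 4 (mod 1517)
4^2 ≡ 4^2 = 16 ≡ 16 (mod 1517)
4^4 ≡ 16^2 = 256 ≡ 256 (mod 1517)
4^8 ≡ 256^2 = 65536 ≡ 305 (mod 1517)
4^16 ≡ 305^2 = 93025 ≡ 488 (mod 1517)
4^32 ≡ 488^2 = 238144 ≡ 1492 (mod 1517)
4^64 ≡ 1492^2 = 2226064 ≡ 625 (mod 1517)
4^128 ≡ 625^2 = 390625 ≡ 756 (mod 1517)
4^256 ≡ 756^2 = 571536 ≡ 1144 (mod 1517)
379 = 256 + 64 + 32 + 16 + 8 + 2 + 1 in binary powers of 2.
So 4^379 ≡ 1144 · 625 · 1492 · 488 · 305 · 16 · 4 ≡ 892 (mod 1517).
Squaring chain: 892 → 756; never reaches −1, so base 4 is a Miller–Rabin witness that 1517 is composite.

892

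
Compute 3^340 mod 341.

56

3^1 ≡ 3 (mod 341)
3^2 ≡ 3^2 = 9 ≡ 9 (mod 341)
3^4 ≡ 9^2 = 81 ≡ 81 (mod 341)
3^8 ≡ 81^2 = 6561 ≡ 82 (mod 341)
3^16 ≡ 82^2 = 6724 ≡ 245 (mod 341)
3^32 ≡ 245^2 = 60025 ≡ 9 (mod 341)
3^64 ≡ 9^2 = 81 ≡ 81 (mod 341)
3^128 ≡ 81^2 = 6561 ≡ 82 (mod 341)
3^256 ≡ 82^2 = 6724 ≡ 245 (mod 341)
340 = 256 + 64 + 16 + 4 in binary powers of 2.
So 3^340 ≡ 245 · 81 · 245 · 81 ≡ 56 (mod 341).
Since 56 ≠ 1, base 3 is a Fermat witness: 341 is composite.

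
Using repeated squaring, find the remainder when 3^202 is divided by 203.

3^1 ≡ 3 (mod 203)
3^2 ≡ 3^2 = 9 ≡ 9 (mod 203)
3^4 ≡ 9^2 = 81 ≡ 81 (mod 203)
3^8 ≡ 81^2 = 6561 ≡ 65 (mod 203)
3^16 ≡ 65^2 = 4225 ≡ 165 (mod 203)
3^32 ≡ 165^2 = 27225 ≡ 23 (mod 203)
3^64 ≡ 23^2 = 529 ≡ 123 (mod 203)
3^128 ≡ 123^2 = 15129 ≡ 107 (mod 203)
202 = 128 + 64 + 8 + 2 in binary powers of 2.
So 3^202 ≡ 107 · 123 · 65 · 9 ≡ 4 (mod 203).
Since 4 ≠ 1, base 3 is a Fermat witness: 203 is composite.

4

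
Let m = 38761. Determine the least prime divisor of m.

38761 is odd.
Digit sum 25, not divisible by 3.
Ends in 1: not divisible by 5.
7: 38761 = 7·5537 + 2
11: 38761 = 11·3523 + 8
13: 38761 = 13·2981 + 8
17: 38761 = 17·2280 + 1
19: 38761 = 19·2040 + 1
23: 38761 = 23·1685 + 6
29: 38761 = 29·1336 + 17
31: 38761 = 31·1250 + 11
37: 38761 = 37·1047 + 22
41: 38761 = 41·945 + 16
43: 38761 = 43·901 + 18
47: 38761 = 47·824 + 33
53: 38761 = 53·731 + 18
59: 38761 = 59·656 + 57
61: 38761 = 61·635 + 26
67: 38761 = 67·578 + 35
71: 38761 = 71·545 + 66
73: 38761 = 73·530 + 71
79: 38761 = 79·490 + 51
83: 38761 = 83·467

83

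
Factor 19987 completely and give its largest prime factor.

19987 = 11 · 1817
1817 = 23 · 79
79 is prime.
So 19987 = 11 · 23 · 79; the largest prime factor is 79.

79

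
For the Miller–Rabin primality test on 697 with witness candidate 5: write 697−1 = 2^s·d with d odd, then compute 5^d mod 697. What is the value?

697 − 1 = 696 = 2^3 · 87, so d = 87.
5^1 ≡ 5 (mod 697)
5^2 ≡ 5^2 = 25 ≡ 25 (mod 697)
5^4 ≡ 25^2 = 625 ≡ 625 (mod 697)
5^8 ≡ 625^2 = 390625 ≡ 305 (mod 697)
5^16 ≡ 305^2 = 93025 ≡ 324 (mod 697)
5^32 ≡ 324^2 = 104976 ≡ 426 (mod 697)
5^64 ≡ 426^2 = 181476 ≡ 256 (mod 697)
87 = 64 + 16 + 4 + 2 + 1 in binary powers of 2.
So 5^87 ≡ 256 · 324 · 625 · 25 · 5 ≡ 61 (mod 697).
Squaring chain: 61 → 236 → 633; never reaches −1, so base 5 is a Miller–Rabin witness that 697 is composite.

61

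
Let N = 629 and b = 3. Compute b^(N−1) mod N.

625

3^1 ≡ 3 (mod 629)
3^2 ≡ 3^2 = 9 ≡ 9 (mod 629)
3^4 ≡ 9^2 = 81 ≡ 81 (mod 629)
3^8 ≡ 81^2 = 6561 ≡ 271 (mod 629)
3^16 ≡ 271^2 = 73441 ≡ 477 (mod 629)
3^32 ≡ 477^2 = 227529 ≡ 460 (mod 629)
3^64 ≡ 460^2 = 211600 ≡ 256 (mod 629)
3^128 ≡ 256^2 = 65536 ≡ 120 (mod 629)
3^256 ≡ 120^2 = 14400 ≡ 562 (mod 629)
3^512 ≡ 562^2 = 315844 ≡ 86 (mod 629)
628 = 512 + 64 + 32 + 16 + 4 in binary powers of 2.
So 3^628 ≡ 86 · 256 · 460 · 477 · 81 ≡ 625 (mod 629).
Since 625 ≠ 1, base 3 is a Fermat witness: 629 is composite.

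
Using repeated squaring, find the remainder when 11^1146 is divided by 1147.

11^1 ≡ 11 (mod 1147)
11^2 ≡ 11^2 = 121 ≡ 121 (mod 1147)
11^4 ≡ 121^2 = 14641 ≡ 877 (mod 1147)
11^8 ≡ 877^2 = 769129 ≡ 639 (mod 1147)
11^16 ≡ 639^2 = 408321 ≡ 1136 (mod 1147)
11^32 ≡ 1136^2 = 1290496 ≡ 121 (mod 1147)
11^64 ≡ 121^2 = 14641 ≡ 877 (mod 1147)
11^128 ≡ 877^2 = 769129 ≡ 639 (mod 1147)
11^256 ≡ 639^2 = 408321 ≡ 1136 (mod 1147)
11^512 ≡ 1136^2 = 1290496 ≡ 121 (mod 1147)
11^1024 ≡ 121^2 = 14641 ≡ 877 (mod 1147)
1146 = 1024 + 64 + 32 + 16 + 8 + 2 in binary powers of 2.
So 11^1146 ≡ 877 · 877 · 121 · 1136 · 639 · 121 ≡ 593 (mod 1147).
Since 593 ≠ 1, base 11 is a Fermat witness: 1147 is composite.

593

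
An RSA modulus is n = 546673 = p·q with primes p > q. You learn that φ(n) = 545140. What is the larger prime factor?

971

φ(n) = (p−1)(q−1) = n − (p+q) + 1, so p + q = 546673 − 545140 + 1 = 1534.
p and q are the roots of t² − 1534t + 546673 = 0.
Discriminant: 1534² − 4·546673 = 2353156 − 2186692 = 166464; √166464 = 408.
q = (1534 − 408)/2 = 563, p = (1534 + 408)/2 = 971.
Check: 563 · 971 = 546673.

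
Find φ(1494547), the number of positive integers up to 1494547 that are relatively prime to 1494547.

Factor: 1494547 = 53 · 163 · 173.
φ(1494547) = (53−1) · (163−1) · (173−1) = 52 · 162 · 172 = 1448928.

1448928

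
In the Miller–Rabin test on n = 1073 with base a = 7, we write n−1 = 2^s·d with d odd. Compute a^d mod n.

1073 − 1 = 1072 = 2^4 · 67, so d = 67.
7^1 ≡ 7 (mod 1073)
7^2 ≡ 7^2 = 49 ≡ 49 (mod 1073)
7^4 ≡ 49^2 = 2401 ≡ 255 (mod 1073)
7^8 ≡ 255^2 = 65025 ≡ 645 (mod 1073)
7^16 ≡ 645^2 = 416025 ≡ 774 (mod 1073)
7^32 ≡ 774^2 = 599076 ≡ 342 (mod 1073)
7^64 ≡ 342^2 = 116964 ≡ 7 (mod 1073)
67 = 64 + 2 + 1 in binary powers of 2.
So 7^67 ≡ 7 · 49 · 7 ≡ 255 (mod 1073).
Squaring chain: 255 → 645 → 774 → 342; never reaches −1, so base 7 is a Miller–Rabin witness that 1073 is composite.

255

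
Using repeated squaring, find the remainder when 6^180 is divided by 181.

6^1 ≡ 6 (mod 181)
6^2 ≡ 6^2 = 36 ≡ 36 (mod 181)
6^4 ≡ 36^2 = 1296 ≡ 29 (mod 181)
6^8 ≡ 29^2 = 841 ≡ 117 (mod 181)
6^16 ≡ 117^2 = 13689 ≡ 114 (mod 181)
6^32 ≡ 114^2 = 12996 ≡ 145 (mod 181)
6^64 ≡ 145^2 = 21025 ≡ 29 (mod 181)
6^128 ≡ 29^2 = 841 ≡ 117 (mod 181)
180 = 128 + 32 + 16 + 4 in binary powers of 2.
So 6^180 ≡ 117 · 145 · 114 · 29 ≡ 1 (mod 181).
Since the result is 1, base 6 gives no evidence that 181 is composite.

1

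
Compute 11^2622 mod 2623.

365

11^1 ≡ 11 (mod 2623)
11^2 ≡ 11^2 = 121 ≡ 121 (mod 2623)
11^4 ≡ 121^2 = 14641 ≡ 1526 (mod 2623)
11^8 ≡ 1526^2 = 2328676 ≡ 2075 (mod 2623)
11^16 ≡ 2075^2 = 4305625 ≡ 1282 (mod 2623)
11^32 ≡ 1282^2 = 1643524 ≡ 1526 (mod 2623)
11^64 ≡ 1526^2 = 2328676 ≡ 2075 (mod 2623)
11^128 ≡ 2075^2 = 4305625 ≡ 1282 (mod 2623)
11^256 ≡ 1282^2 = 1643524 ≡ 1526 (mod 2623)
11^512 ≡ 1526^2 = 2328676 ≡ 2075 (mod 2623)
11^1024 ≡ 2075^2 = 4305625 ≡ 1282 (mod 2623)
11^2048 ≡ 1282^2 = 1643524 ≡ 1526 (mod 2623)
2622 = 2048 + 512 + 32 + 16 + 8 + 4 + 2 in binary powers of 2.
So 11^2622 ≡ 1526 · 2075 · 1526 · 1282 · 2075 · 1526 · 121 ≡ 365 (mod 2623).
Since 365 ≠ 1, base 11 is a Fermat witness: 2623 is composite.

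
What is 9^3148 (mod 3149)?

2493

9^1 ≡ 9 (mod 3149)
9^2 ≡ 9^2 = 81 ≡ 81 (mod 3149)
9^4 ≡ 81^2 = 6561 ≡ 263 (mod 3149)
9^8 ≡ 263^2 = 69169 ≡ 3040 (mod 3149)
9^16 ≡ 3040^2 = 9241600 ≡ 2434 (mod 3149)
9^32 ≡ 2434^2 = 5924356 ≡ 1087 (mod 3149)
9^64 ≡ 1087^2 = 1181569 ≡ 694 (mod 3149)
9^128 ≡ 694^2 = 481636 ≡ 2988 (mod 3149)
9^256 ≡ 2988^2 = 8928144 ≡ 729 (mod 3149)
9^512 ≡ 729^2 = 531441 ≡ 2409 (mod 3149)
9^1024 ≡ 2409^2 = 5803281 ≡ 2823 (mod 3149)
9^2048 ≡ 2823^2 = 7969329 ≡ 2359 (mod 3149)
3148 = 2048 + 1024 + 64 + 8 + 4 in binary powers of 2.
So 9^3148 ≡ 2359 · 2823 · 694 · 3040 · 263 ≡ 2493 (mod 3149).
Since 2493 ≠ 1, base 9 is a Fermat witness: 3149 is composite.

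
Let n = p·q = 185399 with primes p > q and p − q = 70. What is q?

Since p = q + 70, we have 185399 = q(q + 70), so q² + 70q − 185399 = 0.
Discriminant: 70² + 4·185399 = 4900 + 741596 = 746496; √746496 = 864.
q = (−70 + 864)/2 = 397, and p = q + 70 = 467.
Check: 397 · 467 = 185399.

397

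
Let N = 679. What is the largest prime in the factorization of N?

679 = 7 · 97
97 is prime.
So 679 = 7 · 97; the largest prime factor is 97.

97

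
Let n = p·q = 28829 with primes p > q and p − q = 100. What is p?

Since p = q + 100, we have 28829 = q(q + 100), so q² + 100q − 28829 = 0.
Discriminant: 100² + 4·28829 = 10000 + 115316 = 125316; √125316 = 354.
q = (−100 + 354)/2 = 127, and p = q + 100 = 227.
Check: 127 · 227 = 28829.

227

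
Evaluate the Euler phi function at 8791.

Factor: 8791 = 59 · 149.
φ(8791) = (59−1) · (149−1) = 58 · 148 = 8584.

8584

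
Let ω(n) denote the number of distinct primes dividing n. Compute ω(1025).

1025 = 5^2 · 41
1025 = 5^2 · 41, which has 2 distinct prime factors.

2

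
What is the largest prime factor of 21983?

89

21983 = 13 · 1691
1691 = 19 · 89
89 is prime.
So 21983 = 13 · 19 · 89; the largest prime factor is 89.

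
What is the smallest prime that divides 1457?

31

1457 is odd.
Digit sum 17, not divisible by 3.
Ends in 7: not divisible by 5.
7: 1457 = 7·208 + 1
11: 1457 = 11·132 + 5
13: 1457 = 13·112 + 1
17: 1457 = 17·85 + 12
19: 1457 = 19·76 + 13
23: 1457 = 23·63 + 8
29: 1457 = 29·50 + 7
31: 1457 = 31·47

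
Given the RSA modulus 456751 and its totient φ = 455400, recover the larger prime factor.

691

φ(n) = (p−1)(q−1) = n − (p+q) + 1, so p + q = 456751 − 455400 + 1 = 1352.
p and q are the roots of t² − 1352t + 456751 = 0.
Discriminant: 1352² − 4·456751 = 1827904 − 1827004 = 900; √900 = 30.
q = (1352 − 30)/2 = 661, p = (1352 + 30)/2 = 691.
Check: 661 · 691 = 456751.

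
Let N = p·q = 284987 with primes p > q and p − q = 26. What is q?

521

Since p = q + 26, we have 284987 = q(q + 26), so q² + 26q − 284987 = 0.
Discriminant: 26² + 4·284987 = 676 + 1139948 = 1140624; √1140624 = 1068.
q = (−26 + 1068)/2 = 521, and p = q + 26 = 547.
Check: 521 · 547 = 284987.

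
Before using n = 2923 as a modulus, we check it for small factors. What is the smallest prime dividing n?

37

2923 is odd.
Digit sum 16, not divisible by 3.
Ends in 3: not divisible by 5.
7: 2923 = 7·417 + 4
11: 2923 = 11·265 + 8
13: 2923 = 13·224 + 11
17: 2923 = 17·171 + 16
19: 2923 = 19·153 + 16
23: 2923 = 23·127 + 2
29: 2923 = 29·100 + 23
31: 2923 = 31·94 + 9
37: 2923 = 37·79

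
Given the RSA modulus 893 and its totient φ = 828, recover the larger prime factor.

47

φ(n) = (p−1)(q−1) = n − (p+q) + 1, so p + q = 893 − 828 + 1 = 66.
p and q are the roots of t² − 66t + 893 = 0.
Discriminant: 66² − 4·893 = 4356 − 3572 = 784; √784 = 28.
q = (66 − 28)/2 = 19, p = (66 + 28)/2 = 47.
Check: 19 · 47 = 893.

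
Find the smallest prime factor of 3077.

17

3077 is odd.
Digit sum 17, not divisible by 3.
Ends in 7: not divisible by 5.
7: 3077 = 7·439 + 4
11: 3077 = 11·279 + 8
13: 3077 = 13·236 + 9
17: 3077 = 17·181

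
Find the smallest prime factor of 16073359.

73

16073359 is odd.
Digit sum 34, not divisible by 3.
Ends in 9: not divisible by 5.
7: 16073359 = 7·2296194 + 1
11: 16073359 = 11·1461214 + 5
13: 16073359 = 13·1236412 + 3
17: 16073359 = 17·945491 + 12
19: 16073359 = 19·845966 + 5
23: 16073359 = 23·698841 + 16
29: 16073359 = 29·554253 + 22
31: 16073359 = 31·518495 + 14
37: 16073359 = 37·434415 + 4
41: 16073359 = 41·392033 + 6
43: 16073359 = 43·373799 + 2
47: 16073359 = 47·341986 + 17
53: 16073359 = 53·303270 + 49
59: 16073359 = 59·272429 + 48
61: 16073359 = 61·263497 + 42
67: 16073359 = 67·239900 + 59
71: 16073359 = 71·226385 + 24
73: 16073359 = 73·220183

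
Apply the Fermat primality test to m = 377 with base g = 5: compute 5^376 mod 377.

5^1 ≡ 5 (mod 377)
5^2 ≡ 5^2 = 25 ≡ 25 (mod 377)
5^4 ≡ 25^2 = 625 ≡ 248 (mod 377)
5^8 ≡ 248^2 = 61504 ≡ 53 (mod 377)
5^16 ≡ 53^2 = 2809 ≡ 170 (mod 377)
5^32 ≡ 170^2 = 28900 ≡ 248 (mod 377)
5^64 ≡ 248^2 = 61504 ≡ 53 (mod 377)
5^128 ≡ 53^2 = 2809 ≡ 170 (mod 377)
5^256 ≡ 170^2 = 28900 ≡ 248 (mod 377)
376 = 256 + 64 + 32 + 16 + 8 in binary powers of 2.
So 5^376 ≡ 248 · 53 · 248 · 170 · 53 ≡ 326 (mod 377).
Since 326 ≠ 1, base 5 is a Fermat witness: 377 is composite.

326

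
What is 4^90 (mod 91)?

1

4^1 ≡ 4 (mod 91)
4^2 ≡ 4^2 = 16 ≡ 16 (mod 91)
4^4 ≡ 16^2 = 256 ≡ 74 (mod 91)
4^8 ≡ 74^2 = 5476 ≡ 16 (mod 91)
4^16 ≡ 16^2 = 256 ≡ 74 (mod 91)
4^32 ≡ 74^2 = 5476 ≡ 16 (mod 91)
4^64 ≡ 16^2 = 256 ≡ 74 (mod 91)
90 = 64 + 16 + 8 + 2 in binary powers of 2.
So 4^90 ≡ 74 · 74 · 16 · 16 ≡ 1 (mod 91).
Since the result is 1, base 4 gives no evidence that 91 is composite.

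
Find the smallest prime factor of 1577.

19

1577 is odd.
Digit sum 20, not divisible by 3.
Ends in 7: not divisible by 5.
7: 1577 = 7·225 + 2
11: 1577 = 11·143 + 4
13: 1577 = 13·121 + 4
17: 1577 = 17·92 + 13
19: 1577 = 19·83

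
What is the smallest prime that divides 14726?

14726 is even: 2 divides it.

2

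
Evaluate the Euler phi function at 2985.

1584

Factor: 2985 = 3 · 5 · 199.
φ(2985) = (3−1) · (5−1) · (199−1) = 2 · 4 · 198 = 1584.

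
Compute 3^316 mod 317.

3^1 ≡ 3 (mod 317)
3^2 ≡ 3^2 = 9 ≡ 9 (mod 317)
3^4 ≡ 9^2 = 81 ≡ 81 (mod 317)
3^8 ≡ 81^2 = 6561 ≡ 221 (mod 317)
3^16 ≡ 221^2 = 48841 ≡ 23 (mod 317)
3^32 ≡ 23^2 = 529 ≡ 212 (mod 317)
3^64 ≡ 212^2 = 44944 ≡ 247 (mod 317)
3^128 ≡ 247^2 = 61009 ≡ 145 (mod 317)
3^256 ≡ 145^2 = 21025 ≡ 103 (mod 317)
316 = 256 + 32 + 16 + 8 + 4 in binary powers of 2.
So 3^316 ≡ 103 · 212 · 23 · 221 · 81 ≡ 1 (mod 317).
Since the result is 1, base 3 gives no evidence that 317 is composite.

1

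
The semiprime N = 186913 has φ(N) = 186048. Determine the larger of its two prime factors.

φ(n) = (p−1)(q−1) = n − (p+q) + 1, so p + q = 186913 − 186048 + 1 = 866.
p and q are the roots of t² − 866t + 186913 = 0.
Discriminant: 866² − 4·186913 = 749956 − 747652 = 2304; √2304 = 48.
q = (866 − 48)/2 = 409, p = (866 + 48)/2 = 457.
Check: 409 · 457 = 186913.

457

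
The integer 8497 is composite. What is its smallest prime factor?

29

8497 is odd.
Digit sum 28, not divisible by 3.
Ends in 7: not divisible by 5.
7: 8497 = 7·1213 + 6
11: 8497 = 11·772 + 5
13: 8497 = 13·653 + 8
17: 8497 = 17·499 + 14
19: 8497 = 19·447 + 4
23: 8497 = 23·369 + 10
29: 8497 = 29·293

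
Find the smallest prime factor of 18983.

18983 is odd.
Digit sum 29, not divisible by 3.
Ends in 3: not divisible by 5.
7: 18983 = 7·2711 + 6
11: 18983 = 11·1725 + 8
13: 18983 = 13·1460 + 3
17: 18983 = 17·1116 + 11
19: 18983 = 19·999 + 2
23: 18983 = 23·825 + 8
29: 18983 = 29·654 + 17
31: 18983 = 31·612 + 11
37: 18983 = 37·513 + 2
41: 18983 = 41·463

41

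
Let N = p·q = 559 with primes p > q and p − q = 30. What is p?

43

Since p = q + 30, we have 559 = q(q + 30), so q² + 30q − 559 = 0.
Discriminant: 30² + 4·559 = 900 + 2236 = 3136; √3136 = 56.
q = (−30 + 56)/2 = 13, and p = q + 30 = 43.
Check: 13 · 43 = 559.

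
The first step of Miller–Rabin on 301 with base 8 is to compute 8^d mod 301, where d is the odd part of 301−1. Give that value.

301 − 1 = 300 = 2^2 · 75, so d = 75.
8^1 ≡ 8 (mod 301)
8^2 ≡ 8^2 = 64 ≡ 64 (mod 301)
8^4 ≡ 64^2 = 4096 ≡ 183 (mod 301)
8^8 ≡ 183^2 = 33489 ≡ 78 (mod 301)
8^16 ≡ 78^2 = 6084 ≡ 64 (mod 301)
8^32 ≡ 64^2 = 4096 ≡ 183 (mod 301)
8^64 ≡ 183^2 = 33489 ≡ 78 (mod 301)
75 = 64 + 8 + 2 + 1 in binary powers of 2.
So 8^75 ≡ 78 · 78 · 64 · 8 ≡ 260 (mod 301).
Squaring chain: 260 → 176; never reaches −1, so base 8 is a Miller–Rabin witness that 301 is composite.

260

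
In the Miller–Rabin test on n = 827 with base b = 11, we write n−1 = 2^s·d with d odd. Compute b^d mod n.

1

827 − 1 = 826 = 2^1 · 413, so d = 413.
11^1 ≡ 11 (mod 827)
11^2 ≡ 11^2 = 121 ≡ 121 (mod 827)
11^4 ≡ 121^2 = 14641 ≡ 582 (mod 827)
11^8 ≡ 582^2 = 338724 ≡ 481 (mod 827)
11^16 ≡ 481^2 = 231361 ≡ 628 (mod 827)
11^32 ≡ 628^2 = 394384 ≡ 732 (mod 827)
11^64 ≡ 732^2 = 535824 ≡ 755 (mod 827)
11^128 ≡ 755^2 = 570025 ≡ 222 (mod 827)
11^256 ≡ 222^2 = 49284 ≡ 491 (mod 827)
413 = 256 + 128 + 16 + 8 + 4 + 1 in binary powers of 2.
So 11^413 ≡ 491 · 222 · 628 · 481 · 582 · 11 ≡ 1 (mod 827).
Since 11^d ≡ 1 (mod 827), base 11 does not prove 827 composite.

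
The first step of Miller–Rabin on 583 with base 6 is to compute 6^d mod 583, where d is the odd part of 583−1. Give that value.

583 − 1 = 582 = 2^1 · 291, so d = 291.
6^1 ≡ 6 (mod 583)
6^2 ≡ 6^2 = 36 ≡ 36 (mod 583)
6^4 ≡ 36^2 = 1296 ≡ 130 (mod 583)
6^8 ≡ 130^2 = 16900 ≡ 576 (mod 583)
6^16 ≡ 576^2 = 331776 ≡ 49 (mod 583)
6^32 ≡ 49^2 = 2401 ≡ 69 (mod 583)
6^64 ≡ 69^2 = 4761 ≡ 97 (mod 583)
6^128 ≡ 97^2 = 9409 ≡ 81 (mod 583)
6^256 ≡ 81^2 = 6561 ≡ 148 (mod 583)
291 = 256 + 32 + 2 + 1 in binary powers of 2.
So 6^291 ≡ 148 · 69 · 36 · 6 ≡ 303 (mod 583).
Squaring chain: 303; never reaches −1, so base 6 is a Miller–Rabin witness that 583 is composite.

303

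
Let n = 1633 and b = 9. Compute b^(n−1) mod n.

9^1 ≡ 9 (mod 1633)
9^2 ≡ 9^2 = 81 ≡ 81 (mod 1633)
9^4 ≡ 81^2 = 6561 ≡ 29 (mod 1633)
9^8 ≡ 29^2 = 841 ≡ 841 (mod 1633)
9^16 ≡ 841^2 = 707281 ≡ 192 (mod 1633)
9^32 ≡ 192^2 = 36864 ≡ 938 (mod 1633)
9^64 ≡ 938^2 = 879844 ≡ 1290 (mod 1633)
9^128 ≡ 1290^2 = 1664100 ≡ 73 (mod 1633)
9^256 ≡ 73^2 = 5329 ≡ 430 (mod 1633)
9^512 ≡ 430^2 = 184900 ≡ 371 (mod 1633)
9^1024 ≡ 371^2 = 137641 ≡ 469 (mod 1633)
1632 = 1024 + 512 + 64 + 32 in binary powers of 2.
So 9^1632 ≡ 469 · 371 · 1290 · 938 ≡ 1294 (mod 1633).
Since 1294 ≠ 1, base 9 is a Fermat witness: 1633 is composite.

1294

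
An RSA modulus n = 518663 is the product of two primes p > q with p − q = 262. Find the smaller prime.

601

Since p = q + 262, we have 518663 = q(q + 262), so q² + 262q − 518663 = 0.
Discriminant: 262² + 4·518663 = 68644 + 2074652 = 2143296; √2143296 = 1464.
q = (−262 + 1464)/2 = 601, and p = q + 262 = 863.
Check: 601 · 863 = 518663.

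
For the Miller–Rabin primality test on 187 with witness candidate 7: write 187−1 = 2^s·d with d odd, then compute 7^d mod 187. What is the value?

187 − 1 = 186 = 2^1 · 93, so d = 93.
7^1 ≡ 7 (mod 187)
7^2 ≡ 7^2 = 49 ≡ 49 (mod 187)
7^4 ≡ 49^2 = 2401 ≡ 157 (mod 187)
7^8 ≡ 157^2 = 24649 ≡ 152 (mod 187)
7^16 ≡ 152^2 = 23104 ≡ 103 (mod 187)
7^32 ≡ 103^2 = 10609 ≡ 137 (mod 187)
7^64 ≡ 137^2 = 18769 ≡ 69 (mod 187)
93 = 64 + 16 + 8 + 4 + 1 in binary powers of 2.
So 7^93 ≡ 69 · 103 · 152 · 157 · 7 ≡ 57 (mod 187).
Squaring chain: 57; never reaches −1, so base 7 is a Miller–Rabin witness that 187 is composite.

57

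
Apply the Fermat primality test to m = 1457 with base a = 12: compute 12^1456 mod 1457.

794

12^1 ≡ 12 (mod 1457)
12^2 ≡ 12^2 = 144 ≡ 144 (mod 1457)
12^4 ≡ 144^2 = 20736 ≡ 338 (mod 1457)
12^8 ≡ 338^2 = 114244 ≡ 598 (mod 1457)
12^16 ≡ 598^2 = 357604 ≡ 639 (mod 1457)
12^32 ≡ 639^2 = 408321 ≡ 361 (mod 1457)
12^64 ≡ 361^2 = 130321 ≡ 648 (mod 1457)
12^128 ≡ 648^2 = 419904 ≡ 288 (mod 1457)
12^256 ≡ 288^2 = 82944 ≡ 1352 (mod 1457)
12^512 ≡ 1352^2 = 1827904 ≡ 826 (mod 1457)
12^1024 ≡ 826^2 = 682276 ≡ 400 (mod 1457)
1456 = 1024 + 256 + 128 + 32 + 16 in binary powers of 2.
So 12^1456 ≡ 400 · 1352 · 288 · 361 · 639 ≡ 794 (mod 1457).
Since 794 ≠ 1, base 12 is a Fermat witness: 1457 is composite.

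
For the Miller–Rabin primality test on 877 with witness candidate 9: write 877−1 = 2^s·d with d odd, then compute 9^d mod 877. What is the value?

1

877 − 1 = 876 = 2^2 · 219, so d = 219.
9^1 ≡ 9 (mod 877)
9^2 ≡ 9^2 = 81 ≡ 81 (mod 877)
9^4 ≡ 81^2 = 6561 ≡ 422 (mod 877)
9^8 ≡ 422^2 = 178084 ≡ 53 (mod 877)
9^16 ≡ 53^2 = 2809 ≡ 178 (mod 877)
9^32 ≡ 178^2 = 31684 ≡ 112 (mod 877)
9^64 ≡ 112^2 = 12544 ≡ 266 (mod 877)
9^128 ≡ 266^2 = 70756 ≡ 596 (mod 877)
219 = 128 + 64 + 16 + 8 + 2 + 1 in binary powers of 2.
So 9^219 ≡ 596 · 266 · 178 · 53 · 81 · 9 ≡ 1 (mod 877).
Since 9^d ≡ 1 (mod 877), base 9 does not prove 877 composite.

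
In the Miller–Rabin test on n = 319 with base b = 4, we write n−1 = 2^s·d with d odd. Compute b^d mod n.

319 − 1 = 318 = 2^1 · 159, so d = 159.
4^1 ≡ 4 (mod 319)
4^2 ≡ 4^2 = 16 ≡ 16 (mod 319)
4^4 ≡ 16^2 = 256 ≡ 256 (mod 319)
4^8 ≡ 256^2 = 65536 ≡ 141 (mod 319)
4^16 ≡ 141^2 = 19881 ≡ 103 (mod 319)
4^32 ≡ 103^2 = 10609 ≡ 82 (mod 319)
4^64 ≡ 82^2 = 6724 ≡ 25 (mod 319)
4^128 ≡ 25^2 = 625 ≡ 306 (mod 319)
159 = 128 + 16 + 8 + 4 + 2 + 1 in binary powers of 2.
So 4^159 ≡ 306 · 103 · 141 · 256 · 16 · 4 ≡ 212 (mod 319).
Squaring chain: 212; never reaches −1, so base 4 is a Miller–Rabin witness that 319 is composite.

212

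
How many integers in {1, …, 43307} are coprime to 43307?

Factor: 43307 = 11 · 31 · 127.
φ(43307) = (11−1) · (31−1) · (127−1) = 10 · 30 · 126 = 37800.

37800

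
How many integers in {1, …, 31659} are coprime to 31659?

Factor: 31659 = 3 · 61 · 173.
φ(31659) = (3−1) · (61−1) · (173−1) = 2 · 60 · 172 = 20640.

20640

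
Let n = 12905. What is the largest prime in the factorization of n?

12905 = 5 · 2581
2581 = 29 · 89
89 is prime.
So 12905 = 5 · 29 · 89; the largest prime factor is 89.

89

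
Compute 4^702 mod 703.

1

4^1 ≡ 4 (mod 703)
4^2 ≡ 4^2 = 16 ≡ 16 (mod 703)
4^4 ≡ 16^2 = 256 ≡ 256 (mod 703)
4^8 ≡ 256^2 = 65536 ≡ 157 (mod 703)
4^16 ≡ 157^2 = 24649 ≡ 44 (mod 703)
4^32 ≡ 44^2 = 1936 ≡ 530 (mod 703)
4^64 ≡ 530^2 = 280900 ≡ 403 (mod 703)
4^128 ≡ 403^2 = 162409 ≡ 16 (mod 703)
4^256 ≡ 16^2 = 256 ≡ 256 (mod 703)
4^512 ≡ 256^2 = 65536 ≡ 157 (mod 703)
702 = 512 + 128 + 32 + 16 + 8 + 4 + 2 in binary powers of 2.
So 4^702 ≡ 157 · 16 · 530 · 44 · 157 · 256 · 16 ≡ 1 (mod 703).
Since the result is 1, base 4 gives no evidence that 703 is composite.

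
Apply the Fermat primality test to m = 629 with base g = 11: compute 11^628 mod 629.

174

11^1 ≡ 11 (mod 629)
11^2 ≡ 11^2 = 121 ≡ 121 (mod 629)
11^4 ≡ 121^2 = 14641 ≡ 174 (mod 629)
11^8 ≡ 174^2 = 30276 ≡ 84 (mod 629)
11^16 ≡ 84^2 = 7056 ≡ 137 (mod 629)
11^32 ≡ 137^2 = 18769 ≡ 528 (mod 629)
11^64 ≡ 528^2 = 278784 ≡ 137 (mod 629)
11^128 ≡ 137^2 = 18769 ≡ 528 (mod 629)
11^256 ≡ 528^2 = 278784 ≡ 137 (mod 629)
11^512 ≡ 137^2 = 18769 ≡ 528 (mod 629)
628 = 512 + 64 + 32 + 16 + 4 in binary powers of 2.
So 11^628 ≡ 528 · 137 · 528 · 137 · 174 ≡ 174 (mod 629).
Since 174 ≠ 1, base 11 is a Fermat witness: 629 is composite.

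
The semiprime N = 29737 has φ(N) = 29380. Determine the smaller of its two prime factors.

131

φ(n) = (p−1)(q−1) = n − (p+q) + 1, so p + q = 29737 − 29380 + 1 = 358.
p and q are the roots of t² − 358t + 29737 = 0.
Discriminant: 358² − 4·29737 = 128164 − 118948 = 9216; √9216 = 96.
q = (358 − 96)/2 = 131, p = (358 + 96)/2 = 227.
Check: 131 · 227 = 29737.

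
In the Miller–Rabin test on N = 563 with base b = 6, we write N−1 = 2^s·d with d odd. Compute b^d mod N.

563 − 1 = 562 = 2^1 · 281, so d = 281.
6^1 ≡ 6 (mod 563)
6^2 ≡ 6^2 = 36 ≡ 36 (mod 563)
6^4 ≡ 36^2 = 1296 ≡ 170 (mod 563)
6^8 ≡ 170^2 = 28900 ≡ 187 (mod 563)
6^16 ≡ 187^2 = 34969 ≡ 63 (mod 563)
6^32 ≡ 63^2 = 3969 ≡ 28 (mod 563)
6^64 ≡ 28^2 = 784 ≡ 221 (mod 563)
6^128 ≡ 221^2 = 48841 ≡ 423 (mod 563)
6^256 ≡ 423^2 = 178929 ≡ 458 (mod 563)
281 = 256 + 16 + 8 + 1 in binary powers of 2.
So 6^281 ≡ 458 · 63 · 187 · 6 ≡ 562 (mod 563).
Since 6^d ≡ 562 (mod 563), base 6 does not prove 563 composite.

562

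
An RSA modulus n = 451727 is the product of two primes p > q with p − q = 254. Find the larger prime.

811

Since p = q + 254, we have 451727 = q(q + 254), so q² + 254q − 451727 = 0.
Discriminant: 254² + 4·451727 = 64516 + 1806908 = 1871424; √1871424 = 1368.
q = (−254 + 1368)/2 = 557, and p = q + 254 = 811.
Check: 557 · 811 = 451727.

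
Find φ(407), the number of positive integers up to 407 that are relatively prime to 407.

Factor: 407 = 11 · 37.
φ(407) = (11−1) · (37−1) = 10 · 36 = 360.

360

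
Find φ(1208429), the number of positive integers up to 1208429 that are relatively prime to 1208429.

1166256

Factor: 1208429 = 43 · 157 · 179.
φ(1208429) = (43−1) · (157−1) · (179−1) = 42 · 156 · 178 = 1166256.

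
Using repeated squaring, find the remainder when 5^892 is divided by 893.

5^1 ≡ 5 (mod 893)
5^2 ≡ 5^2 = 25 ≡ 25 (mod 893)
5^4 ≡ 25^2 = 625 ≡ 625 (mod 893)
5^8 ≡ 625^2 = 390625 ≡ 384 (mod 893)
5^16 ≡ 384^2 = 147456 ≡ 111 (mod 893)
5^32 ≡ 111^2 = 12321 ≡ 712 (mod 893)
5^64 ≡ 712^2 = 506944 ≡ 613 (mod 893)
5^128 ≡ 613^2 = 375769 ≡ 709 (mod 893)
5^256 ≡ 709^2 = 502681 ≡ 815 (mod 893)
5^512 ≡ 815^2 = 664225 ≡ 726 (mod 893)
892 = 512 + 256 + 64 + 32 + 16 + 8 + 4 in binary powers of 2.
So 5^892 ≡ 726 · 815 · 613 · 712 · 111 · 384 · 625 ≡ 613 (mod 893).
Since 613 ≠ 1, base 5 is a Fermat witness: 893 is composite.

613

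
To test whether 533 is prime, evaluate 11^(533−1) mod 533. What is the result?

146

11^1 ≡ 11 (mod 533)
11^2 ≡ 11^2 = 121 ≡ 121 (mod 533)
11^4 ≡ 121^2 = 14641 ≡ 250 (mod 533)
11^8 ≡ 250^2 = 62500 ≡ 139 (mod 533)
11^16 ≡ 139^2 = 19321 ≡ 133 (mod 533)
11^32 ≡ 133^2 = 17689 ≡ 100 (mod 533)
11^64 ≡ 100^2 = 10000 ≡ 406 (mod 533)
11^128 ≡ 406^2 = 164836 ≡ 139 (mod 533)
11^256 ≡ 139^2 = 19321 ≡ 133 (mod 533)
11^512 ≡ 133^2 = 17689 ≡ 100 (mod 533)
532 = 512 + 16 + 4 in binary powers of 2.
So 11^532 ≡ 100 · 133 · 250 ≡ 146 (mod 533).
Since 146 ≠ 1, base 11 is a Fermat witness: 533 is composite.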